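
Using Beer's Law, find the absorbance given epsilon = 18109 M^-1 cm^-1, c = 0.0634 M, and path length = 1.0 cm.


A = epsilon * c * l
A = 18109 * 0.0634 * 1.0
A = 1148.1106

1148.1106


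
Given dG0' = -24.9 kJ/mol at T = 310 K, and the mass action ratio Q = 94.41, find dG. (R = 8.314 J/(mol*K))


dG = dG0' + RT * ln(Q) / 1000
dG = -24.9 + 8.314 * 310 * ln(94.41) / 1000
dG = -13.1792 kJ/mol

-13.1792 kJ/mol


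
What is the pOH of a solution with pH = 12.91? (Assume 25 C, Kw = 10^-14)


pOH = 14 - pH
pOH = 14 - 12.91
pOH = 1.09

1.09


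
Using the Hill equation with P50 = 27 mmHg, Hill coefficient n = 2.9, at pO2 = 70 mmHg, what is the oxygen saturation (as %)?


Y = pO2^n / (P50^n + pO2^n)
Y = 70^2.9 / (27^2.9 + 70^2.9)
Y = 94.06%

94.06%


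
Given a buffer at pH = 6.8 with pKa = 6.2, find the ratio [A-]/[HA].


[A-]/[HA] = 10^(pH - pKa)
= 10^(6.8 - 6.2)
= 3.9811

3.9811


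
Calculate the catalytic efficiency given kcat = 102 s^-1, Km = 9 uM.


Catalytic efficiency = kcat / Km
= 102 / 9
= 11.3333 uM^-1*s^-1

11.3333 uM^-1*s^-1


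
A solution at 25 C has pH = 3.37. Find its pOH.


pOH = 14 - pH
pOH = 14 - 3.37
pOH = 10.63

10.63


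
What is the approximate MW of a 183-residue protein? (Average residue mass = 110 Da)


MW = n_residues * 110 Da
MW = 183 * 110
MW = 20130 Da

20130 Da


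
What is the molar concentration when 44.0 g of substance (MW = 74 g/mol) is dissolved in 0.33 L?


C = (mass / MW) / volume
C = (44.0 / 74) / 0.33
C = 1.8018 M

1.8018 M


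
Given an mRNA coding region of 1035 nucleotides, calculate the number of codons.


codons = nucleotides / 3
codons = 1035 / 3 = 345

345


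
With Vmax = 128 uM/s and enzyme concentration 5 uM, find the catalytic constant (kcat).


kcat = Vmax / [E]t
kcat = 128 / 5
kcat = 25.6 s^-1

25.6 s^-1


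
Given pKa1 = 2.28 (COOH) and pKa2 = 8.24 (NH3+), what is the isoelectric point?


pI = (pKa1 + pKa2) / 2
pI = (2.28 + 8.24) / 2
pI = 5.26

5.26


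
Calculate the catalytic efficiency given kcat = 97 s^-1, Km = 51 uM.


Catalytic efficiency = kcat / Km
= 97 / 51
= 1.902 uM^-1*s^-1

1.902 uM^-1*s^-1


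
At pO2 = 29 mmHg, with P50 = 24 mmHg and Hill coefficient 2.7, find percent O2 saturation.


Y = pO2^n / (P50^n + pO2^n)
Y = 29^2.7 / (24^2.7 + 29^2.7)
Y = 62.5%

62.5%


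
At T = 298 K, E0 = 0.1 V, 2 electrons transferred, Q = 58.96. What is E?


E = E0 - (RT/nF) * ln(Q)
E = 0.1 - (8.314 * 298 / (2 * 96485)) * ln(58.96)
E = 0.0477 V

0.0477 V


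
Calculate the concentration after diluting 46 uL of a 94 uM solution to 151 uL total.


C2 = C1 * V1 / V2
C2 = 94 * 46 / 151
C2 = 28.6358 uM

28.6358 uM


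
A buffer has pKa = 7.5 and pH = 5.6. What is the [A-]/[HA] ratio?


[A-]/[HA] = 10^(pH - pKa)
= 10^(5.6 - 7.5)
= 0.0126

0.0126


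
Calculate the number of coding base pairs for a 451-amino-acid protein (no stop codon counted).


Each amino acid = 1 codon = 3 bp
bp = 451 * 3 = 1353 bp

1353 bp


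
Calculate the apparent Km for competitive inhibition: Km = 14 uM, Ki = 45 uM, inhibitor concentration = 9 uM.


Km_app = Km * (1 + [I]/Ki)
Km_app = 14 * (1 + 9/45)
Km_app = 16.8 uM

16.8 uM


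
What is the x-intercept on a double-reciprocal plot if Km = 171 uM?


x-intercept = -1/Km
= -1/171
= -0.0058 1/uM

-0.0058 1/uM


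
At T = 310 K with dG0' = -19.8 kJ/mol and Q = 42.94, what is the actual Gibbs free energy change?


dG = dG0' + RT * ln(Q) / 1000
dG = -19.8 + 8.314 * 310 * ln(42.94) / 1000
dG = -10.1097 kJ/mol

-10.1097 kJ/mol


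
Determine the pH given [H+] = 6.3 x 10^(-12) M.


pH = -log10([H+])
pH = -log10(6.3 x 10^(-12))
pH = 11.2007

11.2007


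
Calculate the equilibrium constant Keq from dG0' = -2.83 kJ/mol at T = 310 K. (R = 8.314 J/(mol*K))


Keq = exp(-dG0 * 1000 / (R * T))
Keq = exp(-(-2.83) * 1000 / (8.314 * 310))
Keq = 2.9983

2.9983


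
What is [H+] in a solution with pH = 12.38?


[H+] = 10^(-pH)
[H+] = 10^(-12.38)
[H+] = 4.169e-13 M

4.169e-13 M


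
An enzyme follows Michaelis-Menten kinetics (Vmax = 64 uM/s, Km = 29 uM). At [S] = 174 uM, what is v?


v = Vmax * [S] / (Km + [S])
v = 64 * 174 / (29 + 174)
v = 54.8571 uM/s

54.8571 uM/s


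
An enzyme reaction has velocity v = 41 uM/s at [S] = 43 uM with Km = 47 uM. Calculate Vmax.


Vmax = v * (Km + [S]) / [S]
Vmax = 41 * (47 + 43) / 43
Vmax = 85.814 uM/s

85.814 uM/s


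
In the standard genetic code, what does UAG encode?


Standard genetic code lookup.
Codon UAG -> Stop

Stop


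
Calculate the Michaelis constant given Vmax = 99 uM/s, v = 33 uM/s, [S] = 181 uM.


Km = [S] * (Vmax - v) / v
Km = 181 * (99 - 33) / 33
Km = 362.0 uM

362.0 uM


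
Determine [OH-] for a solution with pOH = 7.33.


[OH-] = 10^(-pOH)
[OH-] = 10^(-7.33)
[OH-] = 4.677e-08 M

4.677e-08 M


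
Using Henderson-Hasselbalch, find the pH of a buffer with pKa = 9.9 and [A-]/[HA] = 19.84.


pH = pKa + log10([A-]/[HA])
pH = 9.9 + log10(19.84)
pH = 11.1975

11.1975


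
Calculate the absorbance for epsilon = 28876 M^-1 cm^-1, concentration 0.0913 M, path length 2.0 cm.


A = epsilon * c * l
A = 28876 * 0.0913 * 2.0
A = 5272.7576

5272.7576


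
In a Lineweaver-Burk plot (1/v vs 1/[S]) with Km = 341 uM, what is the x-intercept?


x-intercept = -1/Km
= -1/341
= -0.0029 1/uM

-0.0029 1/uM


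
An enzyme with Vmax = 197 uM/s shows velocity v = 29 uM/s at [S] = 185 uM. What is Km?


Km = [S] * (Vmax - v) / v
Km = 185 * (197 - 29) / 29
Km = 1071.7241 uM

1071.7241 uM


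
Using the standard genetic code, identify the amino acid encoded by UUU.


Standard genetic code lookup.
Codon UUU -> Phe

Phe


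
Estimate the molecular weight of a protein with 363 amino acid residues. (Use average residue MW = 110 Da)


MW = n_residues * 110 Da
MW = 363 * 110
MW = 39930 Da

39930 Da


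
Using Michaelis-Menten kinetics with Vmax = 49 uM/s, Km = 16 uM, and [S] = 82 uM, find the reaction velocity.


v = Vmax * [S] / (Km + [S])
v = 49 * 82 / (16 + 82)
v = 41.0 uM/s

41.0 uM/s


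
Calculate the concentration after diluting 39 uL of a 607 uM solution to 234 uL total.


C2 = C1 * V1 / V2
C2 = 607 * 39 / 234
C2 = 101.1667 uM

101.1667 uM


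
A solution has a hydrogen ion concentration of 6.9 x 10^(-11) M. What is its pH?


pH = -log10([H+])
pH = -log10(6.9 x 10^(-11))
pH = 10.1612

10.1612


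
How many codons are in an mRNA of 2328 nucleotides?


codons = nucleotides / 3
codons = 2328 / 3 = 776

776


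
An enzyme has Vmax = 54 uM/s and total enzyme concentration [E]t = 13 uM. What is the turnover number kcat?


kcat = Vmax / [E]t
kcat = 54 / 13
kcat = 4.1538 s^-1

4.1538 s^-1


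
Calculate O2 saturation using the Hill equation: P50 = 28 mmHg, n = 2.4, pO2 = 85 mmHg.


Y = pO2^n / (P50^n + pO2^n)
Y = 85^2.4 / (28^2.4 + 85^2.4)
Y = 93.49%

93.49%


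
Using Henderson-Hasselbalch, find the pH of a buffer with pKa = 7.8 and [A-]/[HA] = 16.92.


pH = pKa + log10([A-]/[HA])
pH = 7.8 + log10(16.92)
pH = 9.0284

9.0284


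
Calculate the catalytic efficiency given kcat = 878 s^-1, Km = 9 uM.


Catalytic efficiency = kcat / Km
= 878 / 9
= 97.5556 uM^-1*s^-1

97.5556 uM^-1*s^-1


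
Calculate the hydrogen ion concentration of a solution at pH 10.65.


[H+] = 10^(-pH)
[H+] = 10^(-10.65)
[H+] = 2.239e-11 M

2.239e-11 M


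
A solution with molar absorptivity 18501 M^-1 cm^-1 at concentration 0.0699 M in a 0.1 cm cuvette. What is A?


A = epsilon * c * l
A = 18501 * 0.0699 * 0.1
A = 129.322

129.322


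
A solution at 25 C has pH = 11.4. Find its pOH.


pOH = 14 - pH
pOH = 14 - 11.4
pOH = 2.6

2.6


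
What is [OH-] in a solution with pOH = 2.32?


[OH-] = 10^(-pOH)
[OH-] = 10^(-2.32)
[OH-] = 0.0048 M

0.0048 M


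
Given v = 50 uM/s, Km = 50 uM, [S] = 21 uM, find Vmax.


Vmax = v * (Km + [S]) / [S]
Vmax = 50 * (50 + 21) / 21
Vmax = 169.0476 uM/s

169.0476 uM/s


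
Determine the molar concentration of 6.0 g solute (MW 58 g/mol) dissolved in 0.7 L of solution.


C = (mass / MW) / volume
C = (6.0 / 58) / 0.7
C = 0.1478 M

0.1478 M


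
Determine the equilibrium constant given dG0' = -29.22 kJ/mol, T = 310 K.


Keq = exp(-dG0 * 1000 / (R * T))
Keq = exp(-(-29.22) * 1000 / (8.314 * 310))
Keq = 83890.7142

83890.7142


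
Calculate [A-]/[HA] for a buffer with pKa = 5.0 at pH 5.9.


[A-]/[HA] = 10^(pH - pKa)
= 10^(5.9 - 5.0)
= 7.9433

7.9433


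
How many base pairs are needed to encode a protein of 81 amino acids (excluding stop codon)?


Each amino acid = 1 codon = 3 bp
bp = 81 * 3 = 243 bp

243 bp


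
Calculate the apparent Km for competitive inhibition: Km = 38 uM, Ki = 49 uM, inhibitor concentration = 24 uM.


Km_app = Km * (1 + [I]/Ki)
Km_app = 38 * (1 + 24/49)
Km_app = 56.6122 uM

56.6122 uM


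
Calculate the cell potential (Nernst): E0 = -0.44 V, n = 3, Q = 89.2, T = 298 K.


E = E0 - (RT/nF) * ln(Q)
E = -0.44 - (8.314 * 298 / (3 * 96485)) * ln(89.2)
E = -0.4784 V

-0.4784 V


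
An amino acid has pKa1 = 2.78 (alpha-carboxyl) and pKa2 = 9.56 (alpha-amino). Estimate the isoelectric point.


pI = (pKa1 + pKa2) / 2
pI = (2.78 + 9.56) / 2
pI = 6.17

6.17


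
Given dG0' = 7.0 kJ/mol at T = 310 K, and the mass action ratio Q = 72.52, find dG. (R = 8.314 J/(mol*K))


dG = dG0' + RT * ln(Q) / 1000
dG = 7.0 + 8.314 * 310 * ln(72.52) / 1000
dG = 18.041 kJ/mol

18.041 kJ/mol


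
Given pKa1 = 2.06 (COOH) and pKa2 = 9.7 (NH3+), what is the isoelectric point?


pI = (pKa1 + pKa2) / 2
pI = (2.06 + 9.7) / 2
pI = 5.88

5.88


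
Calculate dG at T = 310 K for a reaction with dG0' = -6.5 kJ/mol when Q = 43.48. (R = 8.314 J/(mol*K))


dG = dG0' + RT * ln(Q) / 1000
dG = -6.5 + 8.314 * 310 * ln(43.48) / 1000
dG = 3.2225 kJ/mol

3.2225 kJ/mol


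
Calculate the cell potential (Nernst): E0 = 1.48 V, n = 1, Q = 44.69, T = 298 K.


E = E0 - (RT/nF) * ln(Q)
E = 1.48 - (8.314 * 298 / (1 * 96485)) * ln(44.69)
E = 1.3824 V

1.3824 V


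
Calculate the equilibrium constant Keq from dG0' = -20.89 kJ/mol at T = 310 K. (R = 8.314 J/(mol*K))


Keq = exp(-dG0 * 1000 / (R * T))
Keq = exp(-(-20.89) * 1000 / (8.314 * 310))
Keq = 3311.8287

3311.8287


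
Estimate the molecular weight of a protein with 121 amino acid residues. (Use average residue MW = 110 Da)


MW = n_residues * 110 Da
MW = 121 * 110
MW = 13310 Da

13310 Da


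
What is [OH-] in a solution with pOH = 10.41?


[OH-] = 10^(-pOH)
[OH-] = 10^(-10.41)
[OH-] = 3.890e-11 M

3.890e-11 M


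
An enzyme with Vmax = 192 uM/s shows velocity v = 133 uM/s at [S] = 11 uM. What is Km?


Km = [S] * (Vmax - v) / v
Km = 11 * (192 - 133) / 133
Km = 4.8797 uM

4.8797 uM


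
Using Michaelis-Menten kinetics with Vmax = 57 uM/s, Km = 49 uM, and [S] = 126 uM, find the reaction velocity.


v = Vmax * [S] / (Km + [S])
v = 57 * 126 / (49 + 126)
v = 41.04 uM/s

41.04 uM/s


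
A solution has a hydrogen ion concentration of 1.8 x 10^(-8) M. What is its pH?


pH = -log10([H+])
pH = -log10(1.8 x 10^(-8))
pH = 7.7447

7.7447


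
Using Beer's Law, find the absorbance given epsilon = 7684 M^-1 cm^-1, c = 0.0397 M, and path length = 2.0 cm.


A = epsilon * c * l
A = 7684 * 0.0397 * 2.0
A = 610.1096

610.1096


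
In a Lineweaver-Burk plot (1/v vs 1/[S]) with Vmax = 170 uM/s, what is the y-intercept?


y-intercept = 1/Vmax
= 1/170
= 0.0059 s/uM

0.0059 s/uM


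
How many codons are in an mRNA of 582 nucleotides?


codons = nucleotides / 3
codons = 582 / 3 = 194

194


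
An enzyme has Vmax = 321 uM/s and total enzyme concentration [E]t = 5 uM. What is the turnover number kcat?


kcat = Vmax / [E]t
kcat = 321 / 5
kcat = 64.2 s^-1

64.2 s^-1


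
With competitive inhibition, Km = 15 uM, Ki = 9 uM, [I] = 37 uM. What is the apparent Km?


Km_app = Km * (1 + [I]/Ki)
Km_app = 15 * (1 + 37/9)
Km_app = 76.6667 uM

76.6667 uM


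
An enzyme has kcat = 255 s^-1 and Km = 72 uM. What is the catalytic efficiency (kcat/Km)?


Catalytic efficiency = kcat / Km
= 255 / 72
= 3.5417 uM^-1*s^-1

3.5417 uM^-1*s^-1


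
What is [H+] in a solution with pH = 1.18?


[H+] = 10^(-pH)
[H+] = 10^(-1.18)
[H+] = 0.0661 M

0.0661 M


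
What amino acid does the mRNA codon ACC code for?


Standard genetic code lookup.
Codon ACC -> Thr

Thr


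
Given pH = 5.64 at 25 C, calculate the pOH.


pOH = 14 - pH
pOH = 14 - 5.64
pOH = 8.36

8.36


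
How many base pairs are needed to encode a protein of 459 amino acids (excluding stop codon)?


Each amino acid = 1 codon = 3 bp
bp = 459 * 3 = 1377 bp

1377 bp


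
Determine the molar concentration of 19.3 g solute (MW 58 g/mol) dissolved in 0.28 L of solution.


C = (mass / MW) / volume
C = (19.3 / 58) / 0.28
C = 1.1884 M

1.1884 M


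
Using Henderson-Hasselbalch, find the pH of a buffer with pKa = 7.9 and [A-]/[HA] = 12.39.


pH = pKa + log10([A-]/[HA])
pH = 7.9 + log10(12.39)
pH = 8.9931

8.9931


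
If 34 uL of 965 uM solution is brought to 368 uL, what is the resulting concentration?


C2 = C1 * V1 / V2
C2 = 965 * 34 / 368
C2 = 89.1576 uM

89.1576 uM


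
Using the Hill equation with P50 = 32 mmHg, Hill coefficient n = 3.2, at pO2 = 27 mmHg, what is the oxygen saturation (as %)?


Y = pO2^n / (P50^n + pO2^n)
Y = 27^3.2 / (32^3.2 + 27^3.2)
Y = 36.73%

36.73%


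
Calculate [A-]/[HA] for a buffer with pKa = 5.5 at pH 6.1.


[A-]/[HA] = 10^(pH - pKa)
= 10^(6.1 - 5.5)
= 3.9811

3.9811


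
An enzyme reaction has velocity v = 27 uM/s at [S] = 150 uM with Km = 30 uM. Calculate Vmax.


Vmax = v * (Km + [S]) / [S]
Vmax = 27 * (30 + 150) / 150
Vmax = 32.4 uM/s

32.4 uM/s


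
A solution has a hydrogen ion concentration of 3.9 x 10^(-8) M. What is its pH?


pH = -log10([H+])
pH = -log10(3.9 x 10^(-8))
pH = 7.4089

7.4089


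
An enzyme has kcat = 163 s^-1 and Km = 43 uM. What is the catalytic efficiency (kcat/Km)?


Catalytic efficiency = kcat / Km
= 163 / 43
= 3.7907 uM^-1*s^-1

3.7907 uM^-1*s^-1


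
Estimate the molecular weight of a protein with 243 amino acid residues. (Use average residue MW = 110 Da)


MW = n_residues * 110 Da
MW = 243 * 110
MW = 26730 Da

26730 Da


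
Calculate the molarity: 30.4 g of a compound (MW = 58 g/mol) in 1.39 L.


C = (mass / MW) / volume
C = (30.4 / 58) / 1.39
C = 0.3771 M

0.3771 M


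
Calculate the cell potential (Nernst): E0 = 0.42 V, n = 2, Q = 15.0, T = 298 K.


E = E0 - (RT/nF) * ln(Q)
E = 0.42 - (8.314 * 298 / (2 * 96485)) * ln(15.0)
E = 0.3852 V

0.3852 V


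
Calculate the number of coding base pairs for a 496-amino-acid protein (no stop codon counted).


Each amino acid = 1 codon = 3 bp
bp = 496 * 3 = 1488 bp

1488 bp


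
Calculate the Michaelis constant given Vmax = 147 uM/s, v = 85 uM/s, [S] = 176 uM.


Km = [S] * (Vmax - v) / v
Km = 176 * (147 - 85) / 85
Km = 128.3765 uM

128.3765 uM


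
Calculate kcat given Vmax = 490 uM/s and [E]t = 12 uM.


kcat = Vmax / [E]t
kcat = 490 / 12
kcat = 40.8333 s^-1

40.8333 s^-1


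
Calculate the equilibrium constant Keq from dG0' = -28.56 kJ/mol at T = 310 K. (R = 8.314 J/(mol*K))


Keq = exp(-dG0 * 1000 / (R * T))
Keq = exp(-(-28.56) * 1000 / (8.314 * 310))
Keq = 64938.2591

64938.2591


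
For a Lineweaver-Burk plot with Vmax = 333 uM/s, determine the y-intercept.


y-intercept = 1/Vmax
= 1/333
= 0.003 s/uM

0.003 s/uM


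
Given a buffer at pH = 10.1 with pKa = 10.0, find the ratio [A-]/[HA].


[A-]/[HA] = 10^(pH - pKa)
= 10^(10.1 - 10.0)
= 1.2589

1.2589


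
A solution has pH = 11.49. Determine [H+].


[H+] = 10^(-pH)
[H+] = 10^(-11.49)
[H+] = 3.236e-12 M

3.236e-12 M


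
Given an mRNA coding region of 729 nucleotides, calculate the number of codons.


codons = nucleotides / 3
codons = 729 / 3 = 243

243


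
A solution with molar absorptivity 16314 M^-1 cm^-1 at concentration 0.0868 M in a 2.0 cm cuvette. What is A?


A = epsilon * c * l
A = 16314 * 0.0868 * 2.0
A = 2832.1104

2832.1104


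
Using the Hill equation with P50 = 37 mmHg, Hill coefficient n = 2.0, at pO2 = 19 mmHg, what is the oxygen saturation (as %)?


Y = pO2^n / (P50^n + pO2^n)
Y = 19^2.0 / (37^2.0 + 19^2.0)
Y = 20.87%

20.87%


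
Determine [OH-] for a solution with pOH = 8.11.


[OH-] = 10^(-pOH)
[OH-] = 10^(-8.11)
[OH-] = 7.762e-09 M

7.762e-09 M


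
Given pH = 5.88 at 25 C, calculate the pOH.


pOH = 14 - pH
pOH = 14 - 5.88
pOH = 8.12

8.12


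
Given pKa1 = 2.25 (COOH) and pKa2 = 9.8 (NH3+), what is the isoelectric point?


pI = (pKa1 + pKa2) / 2
pI = (2.25 + 9.8) / 2
pI = 6.025

6.025


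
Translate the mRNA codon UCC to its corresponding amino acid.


Standard genetic code lookup.
Codon UCC -> Ser

Ser


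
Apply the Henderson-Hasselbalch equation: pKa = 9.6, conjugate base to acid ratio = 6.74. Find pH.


pH = pKa + log10([A-]/[HA])
pH = 9.6 + log10(6.74)
pH = 10.4287

10.4287


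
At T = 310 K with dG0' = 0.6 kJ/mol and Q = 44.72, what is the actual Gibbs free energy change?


dG = dG0' + RT * ln(Q) / 1000
dG = 0.6 + 8.314 * 310 * ln(44.72) / 1000
dG = 10.395 kJ/mol

10.395 kJ/mol


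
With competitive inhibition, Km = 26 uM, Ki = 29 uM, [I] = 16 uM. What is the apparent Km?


Km_app = Km * (1 + [I]/Ki)
Km_app = 26 * (1 + 16/29)
Km_app = 40.3448 uM

40.3448 uM


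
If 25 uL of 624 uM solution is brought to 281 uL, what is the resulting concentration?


C2 = C1 * V1 / V2
C2 = 624 * 25 / 281
C2 = 55.516 uM

55.516 uM


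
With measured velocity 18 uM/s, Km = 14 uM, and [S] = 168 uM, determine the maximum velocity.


Vmax = v * (Km + [S]) / [S]
Vmax = 18 * (14 + 168) / 168
Vmax = 19.5 uM/s

19.5 uM/s


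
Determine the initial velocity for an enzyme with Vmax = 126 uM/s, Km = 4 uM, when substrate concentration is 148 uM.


v = Vmax * [S] / (Km + [S])
v = 126 * 148 / (4 + 148)
v = 122.6842 uM/s

122.6842 uM/s


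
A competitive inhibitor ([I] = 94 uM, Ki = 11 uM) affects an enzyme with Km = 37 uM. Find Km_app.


Km_app = Km * (1 + [I]/Ki)
Km_app = 37 * (1 + 94/11)
Km_app = 353.1818 uM

353.1818 uM


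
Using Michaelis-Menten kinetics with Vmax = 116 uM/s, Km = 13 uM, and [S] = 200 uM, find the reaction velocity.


v = Vmax * [S] / (Km + [S])
v = 116 * 200 / (13 + 200)
v = 108.9202 uM/s

108.9202 uM/s


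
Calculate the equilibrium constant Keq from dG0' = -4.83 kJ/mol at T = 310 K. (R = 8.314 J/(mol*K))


Keq = exp(-dG0 * 1000 / (R * T))
Keq = exp(-(-4.83) * 1000 / (8.314 * 310))
Keq = 6.5145

6.5145


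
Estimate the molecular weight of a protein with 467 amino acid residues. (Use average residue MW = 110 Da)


MW = n_residues * 110 Da
MW = 467 * 110
MW = 51370 Da

51370 Da


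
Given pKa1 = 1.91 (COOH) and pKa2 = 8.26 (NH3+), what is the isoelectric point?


pI = (pKa1 + pKa2) / 2
pI = (1.91 + 8.26) / 2
pI = 5.085

5.085


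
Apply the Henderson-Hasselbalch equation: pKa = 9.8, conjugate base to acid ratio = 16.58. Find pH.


pH = pKa + log10([A-]/[HA])
pH = 9.8 + log10(16.58)
pH = 11.0196

11.0196


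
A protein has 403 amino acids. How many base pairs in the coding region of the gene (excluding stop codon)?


Each amino acid = 1 codon = 3 bp
bp = 403 * 3 = 1209 bp

1209 bp


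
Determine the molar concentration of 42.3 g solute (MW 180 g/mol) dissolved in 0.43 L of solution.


C = (mass / MW) / volume
C = (42.3 / 180) / 0.43
C = 0.5465 M

0.5465 M


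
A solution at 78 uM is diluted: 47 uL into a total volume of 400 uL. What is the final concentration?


C2 = C1 * V1 / V2
C2 = 78 * 47 / 400
C2 = 9.165 uM

9.165 uM


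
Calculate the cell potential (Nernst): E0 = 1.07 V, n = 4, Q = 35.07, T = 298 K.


E = E0 - (RT/nF) * ln(Q)
E = 1.07 - (8.314 * 298 / (4 * 96485)) * ln(35.07)
E = 1.0472 V

1.0472 V


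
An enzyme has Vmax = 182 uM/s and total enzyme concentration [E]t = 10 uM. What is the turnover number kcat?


kcat = Vmax / [E]t
kcat = 182 / 10
kcat = 18.2 s^-1

18.2 s^-1


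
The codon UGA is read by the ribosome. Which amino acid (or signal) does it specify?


Standard genetic code lookup.
Codon UGA -> Stop

Stop


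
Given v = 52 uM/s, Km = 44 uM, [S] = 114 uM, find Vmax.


Vmax = v * (Km + [S]) / [S]
Vmax = 52 * (44 + 114) / 114
Vmax = 72.0702 uM/s

72.0702 uM/s


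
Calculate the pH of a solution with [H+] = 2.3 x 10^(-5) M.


pH = -log10([H+])
pH = -log10(2.3 x 10^(-5))
pH = 4.6383

4.6383


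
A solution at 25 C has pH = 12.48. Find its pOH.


pOH = 14 - pH
pOH = 14 - 12.48
pOH = 1.52

1.52


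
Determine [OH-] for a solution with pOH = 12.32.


[OH-] = 10^(-pOH)
[OH-] = 10^(-12.32)
[OH-] = 4.786e-13 M

4.786e-13 M


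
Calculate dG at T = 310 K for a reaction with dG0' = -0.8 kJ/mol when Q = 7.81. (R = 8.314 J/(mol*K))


dG = dG0' + RT * ln(Q) / 1000
dG = -0.8 + 8.314 * 310 * ln(7.81) / 1000
dG = 4.4975 kJ/mol

4.4975 kJ/mol


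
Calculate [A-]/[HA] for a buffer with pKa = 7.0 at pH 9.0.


[A-]/[HA] = 10^(pH - pKa)
= 10^(9.0 - 7.0)
= 100.0

100.0


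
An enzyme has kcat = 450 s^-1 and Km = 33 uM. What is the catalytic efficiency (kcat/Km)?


Catalytic efficiency = kcat / Km
= 450 / 33
= 13.6364 uM^-1*s^-1

13.6364 uM^-1*s^-1


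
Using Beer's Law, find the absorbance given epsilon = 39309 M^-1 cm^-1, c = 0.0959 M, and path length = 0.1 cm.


A = epsilon * c * l
A = 39309 * 0.0959 * 0.1
A = 376.9733

376.9733


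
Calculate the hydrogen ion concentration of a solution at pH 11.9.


[H+] = 10^(-pH)
[H+] = 10^(-11.9)
[H+] = 1.259e-12 M

1.259e-12 M


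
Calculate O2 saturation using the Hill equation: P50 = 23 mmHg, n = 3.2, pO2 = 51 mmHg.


Y = pO2^n / (P50^n + pO2^n)
Y = 51^3.2 / (23^3.2 + 51^3.2)
Y = 92.75%

92.75%


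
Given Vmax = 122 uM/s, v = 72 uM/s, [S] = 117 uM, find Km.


Km = [S] * (Vmax - v) / v
Km = 117 * (122 - 72) / 72
Km = 81.25 uM

81.25 uM


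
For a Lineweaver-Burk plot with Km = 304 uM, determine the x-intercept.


x-intercept = -1/Km
= -1/304
= -0.0033 1/uM

-0.0033 1/uM


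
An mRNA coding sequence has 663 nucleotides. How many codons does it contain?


codons = nucleotides / 3
codons = 663 / 3 = 221

221


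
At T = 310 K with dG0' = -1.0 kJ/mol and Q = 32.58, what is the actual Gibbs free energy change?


dG = dG0' + RT * ln(Q) / 1000
dG = -1.0 + 8.314 * 310 * ln(32.58) / 1000
dG = 7.9787 kJ/mol

7.9787 kJ/mol


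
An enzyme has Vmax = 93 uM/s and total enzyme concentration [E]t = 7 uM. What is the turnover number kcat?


kcat = Vmax / [E]t
kcat = 93 / 7
kcat = 13.2857 s^-1

13.2857 s^-1


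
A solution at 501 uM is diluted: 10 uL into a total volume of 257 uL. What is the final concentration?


C2 = C1 * V1 / V2
C2 = 501 * 10 / 257
C2 = 19.4942 uM

19.4942 uM


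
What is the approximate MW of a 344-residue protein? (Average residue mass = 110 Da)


MW = n_residues * 110 Da
MW = 344 * 110
MW = 37840 Da

37840 Da


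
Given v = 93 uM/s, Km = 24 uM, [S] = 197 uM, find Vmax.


Vmax = v * (Km + [S]) / [S]
Vmax = 93 * (24 + 197) / 197
Vmax = 104.3299 uM/s

104.3299 uM/s


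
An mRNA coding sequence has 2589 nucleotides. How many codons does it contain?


codons = nucleotides / 3
codons = 2589 / 3 = 863

863


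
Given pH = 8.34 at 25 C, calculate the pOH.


pOH = 14 - pH
pOH = 14 - 8.34
pOH = 5.66

5.66


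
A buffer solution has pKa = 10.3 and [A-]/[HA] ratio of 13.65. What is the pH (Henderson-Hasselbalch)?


pH = pKa + log10([A-]/[HA])
pH = 10.3 + log10(13.65)
pH = 11.4351

11.4351


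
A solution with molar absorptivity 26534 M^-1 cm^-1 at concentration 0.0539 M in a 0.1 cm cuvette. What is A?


A = epsilon * c * l
A = 26534 * 0.0539 * 0.1
A = 143.0183

143.0183


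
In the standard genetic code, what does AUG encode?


Standard genetic code lookup.
Codon AUG -> Met (start)

Met (start)


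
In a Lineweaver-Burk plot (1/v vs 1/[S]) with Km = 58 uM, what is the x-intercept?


x-intercept = -1/Km
= -1/58
= -0.0172 1/uM

-0.0172 1/uM


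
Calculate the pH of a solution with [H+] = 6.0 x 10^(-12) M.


pH = -log10([H+])
pH = -log10(6.0 x 10^(-12))
pH = 11.2218

11.2218


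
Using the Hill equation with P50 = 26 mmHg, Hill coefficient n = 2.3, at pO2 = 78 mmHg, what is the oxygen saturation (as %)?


Y = pO2^n / (P50^n + pO2^n)
Y = 78^2.3 / (26^2.3 + 78^2.3)
Y = 92.6%

92.6%


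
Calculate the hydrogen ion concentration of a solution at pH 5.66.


[H+] = 10^(-pH)
[H+] = 10^(-5.66)
[H+] = 2.188e-06 M

2.188e-06 M


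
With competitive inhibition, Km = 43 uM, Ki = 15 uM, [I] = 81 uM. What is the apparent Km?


Km_app = Km * (1 + [I]/Ki)
Km_app = 43 * (1 + 81/15)
Km_app = 275.2 uM

275.2 uM


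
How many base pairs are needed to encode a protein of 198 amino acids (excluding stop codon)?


Each amino acid = 1 codon = 3 bp
bp = 198 * 3 = 594 bp

594 bp


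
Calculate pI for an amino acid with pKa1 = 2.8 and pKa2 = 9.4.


pI = (pKa1 + pKa2) / 2
pI = (2.8 + 9.4) / 2
pI = 6.1

6.1


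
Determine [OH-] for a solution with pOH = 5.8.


[OH-] = 10^(-pOH)
[OH-] = 10^(-5.8)
[OH-] = 1.585e-06 M

1.585e-06 M


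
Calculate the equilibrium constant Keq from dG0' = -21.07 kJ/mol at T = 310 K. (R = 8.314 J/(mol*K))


Keq = exp(-dG0 * 1000 / (R * T))
Keq = exp(-(-21.07) * 1000 / (8.314 * 310))
Keq = 3551.3932

3551.3932


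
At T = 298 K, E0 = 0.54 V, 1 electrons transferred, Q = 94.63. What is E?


E = E0 - (RT/nF) * ln(Q)
E = 0.54 - (8.314 * 298 / (1 * 96485)) * ln(94.63)
E = 0.4232 V

0.4232 V


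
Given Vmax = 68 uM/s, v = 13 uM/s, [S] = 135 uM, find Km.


Km = [S] * (Vmax - v) / v
Km = 135 * (68 - 13) / 13
Km = 571.1538 uM

571.1538 uM


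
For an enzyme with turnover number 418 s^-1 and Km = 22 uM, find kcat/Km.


Catalytic efficiency = kcat / Km
= 418 / 22
= 19.0 uM^-1*s^-1

19.0 uM^-1*s^-1


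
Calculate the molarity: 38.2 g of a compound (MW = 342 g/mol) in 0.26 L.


C = (mass / MW) / volume
C = (38.2 / 342) / 0.26
C = 0.4296 M

0.4296 M


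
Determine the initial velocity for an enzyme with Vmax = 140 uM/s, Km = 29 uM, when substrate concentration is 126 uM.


v = Vmax * [S] / (Km + [S])
v = 140 * 126 / (29 + 126)
v = 113.8065 uM/s

113.8065 uM/s


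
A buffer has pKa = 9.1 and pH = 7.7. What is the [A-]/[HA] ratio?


[A-]/[HA] = 10^(pH - pKa)
= 10^(7.7 - 9.1)
= 0.0398

0.0398


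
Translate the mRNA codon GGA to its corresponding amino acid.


Standard genetic code lookup.
Codon GGA -> Gly

Gly


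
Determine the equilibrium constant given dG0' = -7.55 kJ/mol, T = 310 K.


Keq = exp(-dG0 * 1000 / (R * T))
Keq = exp(-(-7.55) * 1000 / (8.314 * 310))
Keq = 18.716

18.716


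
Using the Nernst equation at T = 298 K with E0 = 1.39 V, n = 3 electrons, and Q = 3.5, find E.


E = E0 - (RT/nF) * ln(Q)
E = 1.39 - (8.314 * 298 / (3 * 96485)) * ln(3.5)
E = 1.3793 V

1.3793 V


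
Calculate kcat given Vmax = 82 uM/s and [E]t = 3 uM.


kcat = Vmax / [E]t
kcat = 82 / 3
kcat = 27.3333 s^-1

27.3333 s^-1


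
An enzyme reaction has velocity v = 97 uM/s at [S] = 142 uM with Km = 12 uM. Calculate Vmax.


Vmax = v * (Km + [S]) / [S]
Vmax = 97 * (12 + 142) / 142
Vmax = 105.1972 uM/s

105.1972 uM/s


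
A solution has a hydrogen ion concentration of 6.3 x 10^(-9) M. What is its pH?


pH = -log10([H+])
pH = -log10(6.3 x 10^(-9))
pH = 8.2007

8.2007


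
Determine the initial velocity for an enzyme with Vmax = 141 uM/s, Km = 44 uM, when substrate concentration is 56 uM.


v = Vmax * [S] / (Km + [S])
v = 141 * 56 / (44 + 56)
v = 78.96 uM/s

78.96 uM/s


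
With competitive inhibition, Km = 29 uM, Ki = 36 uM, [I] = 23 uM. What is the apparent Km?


Km_app = Km * (1 + [I]/Ki)
Km_app = 29 * (1 + 23/36)
Km_app = 47.5278 uM

47.5278 uM


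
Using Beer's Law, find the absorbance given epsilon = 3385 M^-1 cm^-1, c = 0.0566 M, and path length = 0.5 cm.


A = epsilon * c * l
A = 3385 * 0.0566 * 0.5
A = 95.7955

95.7955


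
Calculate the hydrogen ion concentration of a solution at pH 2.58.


[H+] = 10^(-pH)
[H+] = 10^(-2.58)
[H+] = 0.0026 M

0.0026 M


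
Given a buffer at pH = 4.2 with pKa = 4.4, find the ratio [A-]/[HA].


[A-]/[HA] = 10^(pH - pKa)
= 10^(4.2 - 4.4)
= 0.631

0.631


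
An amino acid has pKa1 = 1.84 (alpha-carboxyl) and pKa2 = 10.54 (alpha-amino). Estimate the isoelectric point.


pI = (pKa1 + pKa2) / 2
pI = (1.84 + 10.54) / 2
pI = 6.19

6.19


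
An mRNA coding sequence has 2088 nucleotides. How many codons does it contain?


codons = nucleotides / 3
codons = 2088 / 3 = 696

696


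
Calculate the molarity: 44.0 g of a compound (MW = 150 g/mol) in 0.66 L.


C = (mass / MW) / volume
C = (44.0 / 150) / 0.66
C = 0.4444 M

0.4444 M


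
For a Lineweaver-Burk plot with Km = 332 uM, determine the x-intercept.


x-intercept = -1/Km
= -1/332
= -0.003 1/uM

-0.003 1/uM


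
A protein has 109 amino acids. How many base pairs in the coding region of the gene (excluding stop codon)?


Each amino acid = 1 codon = 3 bp
bp = 109 * 3 = 327 bp

327 bp


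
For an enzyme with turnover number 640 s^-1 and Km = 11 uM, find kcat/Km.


Catalytic efficiency = kcat / Km
= 640 / 11
= 58.1818 uM^-1*s^-1

58.1818 uM^-1*s^-1


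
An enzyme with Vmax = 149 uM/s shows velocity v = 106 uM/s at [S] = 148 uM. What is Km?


Km = [S] * (Vmax - v) / v
Km = 148 * (149 - 106) / 106
Km = 60.0377 uM

60.0377 uM


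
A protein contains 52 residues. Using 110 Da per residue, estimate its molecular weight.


MW = n_residues * 110 Da
MW = 52 * 110
MW = 5720 Da

5720 Da


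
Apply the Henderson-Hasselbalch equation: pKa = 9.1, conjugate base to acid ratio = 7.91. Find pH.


pH = pKa + log10([A-]/[HA])
pH = 9.1 + log10(7.91)
pH = 9.9982

9.9982


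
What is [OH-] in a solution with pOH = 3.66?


[OH-] = 10^(-pOH)
[OH-] = 10^(-3.66)
[OH-] = 2.188e-04 M

2.188e-04 M


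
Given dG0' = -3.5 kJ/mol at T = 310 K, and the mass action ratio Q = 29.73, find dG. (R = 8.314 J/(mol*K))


dG = dG0' + RT * ln(Q) / 1000
dG = -3.5 + 8.314 * 310 * ln(29.73) / 1000
dG = 5.2427 kJ/mol

5.2427 kJ/mol


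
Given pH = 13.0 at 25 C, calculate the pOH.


pOH = 14 - pH
pOH = 14 - 13.0
pOH = 1.0

1.0


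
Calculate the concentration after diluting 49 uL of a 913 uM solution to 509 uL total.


C2 = C1 * V1 / V2
C2 = 913 * 49 / 509
C2 = 87.8919 uM

87.8919 uM


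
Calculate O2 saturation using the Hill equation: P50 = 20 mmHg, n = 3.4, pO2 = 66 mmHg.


Y = pO2^n / (P50^n + pO2^n)
Y = 66^3.4 / (20^3.4 + 66^3.4)
Y = 98.3%

98.3%


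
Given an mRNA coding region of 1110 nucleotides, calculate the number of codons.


codons = nucleotides / 3
codons = 1110 / 3 = 370

370


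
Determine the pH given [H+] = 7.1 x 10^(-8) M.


pH = -log10([H+])
pH = -log10(7.1 x 10^(-8))
pH = 7.1487

7.1487


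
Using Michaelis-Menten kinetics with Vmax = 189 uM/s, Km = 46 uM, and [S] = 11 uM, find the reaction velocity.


v = Vmax * [S] / (Km + [S])
v = 189 * 11 / (46 + 11)
v = 36.4737 uM/s

36.4737 uM/s


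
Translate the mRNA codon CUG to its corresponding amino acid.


Standard genetic code lookup.
Codon CUG -> Leu

Leu


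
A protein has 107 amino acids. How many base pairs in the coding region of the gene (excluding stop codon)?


Each amino acid = 1 codon = 3 bp
bp = 107 * 3 = 321 bp

321 bp


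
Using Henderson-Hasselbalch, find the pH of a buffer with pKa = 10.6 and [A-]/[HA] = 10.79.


pH = pKa + log10([A-]/[HA])
pH = 10.6 + log10(10.79)
pH = 11.633

11.633


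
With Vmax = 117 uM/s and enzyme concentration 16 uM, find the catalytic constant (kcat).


kcat = Vmax / [E]t
kcat = 117 / 16
kcat = 7.3125 s^-1

7.3125 s^-1


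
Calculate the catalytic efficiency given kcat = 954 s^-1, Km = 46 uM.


Catalytic efficiency = kcat / Km
= 954 / 46
= 20.7391 uM^-1*s^-1

20.7391 uM^-1*s^-1


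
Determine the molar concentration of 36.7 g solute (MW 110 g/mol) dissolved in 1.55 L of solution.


C = (mass / MW) / volume
C = (36.7 / 110) / 1.55
C = 0.2152 M

0.2152 M


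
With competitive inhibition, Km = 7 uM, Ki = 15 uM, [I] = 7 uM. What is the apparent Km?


Km_app = Km * (1 + [I]/Ki)
Km_app = 7 * (1 + 7/15)
Km_app = 10.2667 uM

10.2667 uM


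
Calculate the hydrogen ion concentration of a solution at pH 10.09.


[H+] = 10^(-pH)
[H+] = 10^(-10.09)
[H+] = 8.128e-11 M

8.128e-11 M


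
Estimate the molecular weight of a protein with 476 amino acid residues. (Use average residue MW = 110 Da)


MW = n_residues * 110 Da
MW = 476 * 110
MW = 52360 Da

52360 Da


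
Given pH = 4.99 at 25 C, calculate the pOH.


pOH = 14 - pH
pOH = 14 - 4.99
pOH = 9.01

9.01


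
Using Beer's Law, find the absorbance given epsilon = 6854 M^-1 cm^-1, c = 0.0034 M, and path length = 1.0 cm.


A = epsilon * c * l
A = 6854 * 0.0034 * 1.0
A = 23.3036

23.3036


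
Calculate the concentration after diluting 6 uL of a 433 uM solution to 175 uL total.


C2 = C1 * V1 / V2
C2 = 433 * 6 / 175
C2 = 14.8457 uM

14.8457 uM


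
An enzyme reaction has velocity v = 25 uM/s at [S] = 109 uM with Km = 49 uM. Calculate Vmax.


Vmax = v * (Km + [S]) / [S]
Vmax = 25 * (49 + 109) / 109
Vmax = 36.2385 uM/s

36.2385 uM/s


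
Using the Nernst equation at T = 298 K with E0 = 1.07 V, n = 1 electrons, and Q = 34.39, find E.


E = E0 - (RT/nF) * ln(Q)
E = 1.07 - (8.314 * 298 / (1 * 96485)) * ln(34.39)
E = 0.9792 V

0.9792 V


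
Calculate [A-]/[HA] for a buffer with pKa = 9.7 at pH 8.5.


[A-]/[HA] = 10^(pH - pKa)
= 10^(8.5 - 9.7)
= 0.0631

0.0631


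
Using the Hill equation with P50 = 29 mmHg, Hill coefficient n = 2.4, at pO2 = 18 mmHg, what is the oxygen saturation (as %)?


Y = pO2^n / (P50^n + pO2^n)
Y = 18^2.4 / (29^2.4 + 18^2.4)
Y = 24.15%

24.15%


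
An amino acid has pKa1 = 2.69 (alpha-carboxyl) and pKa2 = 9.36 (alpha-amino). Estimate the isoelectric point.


pI = (pKa1 + pKa2) / 2
pI = (2.69 + 9.36) / 2
pI = 6.025

6.025


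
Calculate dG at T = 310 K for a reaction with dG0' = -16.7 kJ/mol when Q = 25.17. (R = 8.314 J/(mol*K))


dG = dG0' + RT * ln(Q) / 1000
dG = -16.7 + 8.314 * 310 * ln(25.17) / 1000
dG = -8.3864 kJ/mol

-8.3864 kJ/mol


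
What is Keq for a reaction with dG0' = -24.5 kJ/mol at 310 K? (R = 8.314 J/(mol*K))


Keq = exp(-dG0 * 1000 / (R * T))
Keq = exp(-(-24.5) * 1000 / (8.314 * 310))
Keq = 13439.1143

13439.1143


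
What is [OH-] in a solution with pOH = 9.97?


[OH-] = 10^(-pOH)
[OH-] = 10^(-9.97)
[OH-] = 1.072e-10 M

1.072e-10 M


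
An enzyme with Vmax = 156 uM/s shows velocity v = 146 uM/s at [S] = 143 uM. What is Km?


Km = [S] * (Vmax - v) / v
Km = 143 * (156 - 146) / 146
Km = 9.7945 uM

9.7945 uM


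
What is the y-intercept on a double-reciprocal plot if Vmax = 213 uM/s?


y-intercept = 1/Vmax
= 1/213
= 0.0047 s/uM

0.0047 s/uM


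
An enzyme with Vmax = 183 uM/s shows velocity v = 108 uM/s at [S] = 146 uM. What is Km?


Km = [S] * (Vmax - v) / v
Km = 146 * (183 - 108) / 108
Km = 101.3889 uM

101.3889 uM


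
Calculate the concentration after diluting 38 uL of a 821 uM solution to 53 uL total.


C2 = C1 * V1 / V2
C2 = 821 * 38 / 53
C2 = 588.6415 uM

588.6415 uM


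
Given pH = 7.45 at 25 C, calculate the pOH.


pOH = 14 - pH
pOH = 14 - 7.45
pOH = 6.55

6.55


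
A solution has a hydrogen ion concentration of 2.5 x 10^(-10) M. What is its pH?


pH = -log10([H+])
pH = -log10(2.5 x 10^(-10))
pH = 9.6021

9.6021


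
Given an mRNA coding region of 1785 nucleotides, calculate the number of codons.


codons = nucleotides / 3
codons = 1785 / 3 = 595

595


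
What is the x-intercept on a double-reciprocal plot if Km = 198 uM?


x-intercept = -1/Km
= -1/198
= -0.0051 1/uM

-0.0051 1/uM


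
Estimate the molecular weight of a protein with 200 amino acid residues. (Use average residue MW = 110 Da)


MW = n_residues * 110 Da
MW = 200 * 110
MW = 22000 Da

22000 Da


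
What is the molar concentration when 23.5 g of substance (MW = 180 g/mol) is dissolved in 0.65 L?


C = (mass / MW) / volume
C = (23.5 / 180) / 0.65
C = 0.2009 M

0.2009 M


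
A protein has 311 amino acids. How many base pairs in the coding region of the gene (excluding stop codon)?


Each amino acid = 1 codon = 3 bp
bp = 311 * 3 = 933 bp

933 bp


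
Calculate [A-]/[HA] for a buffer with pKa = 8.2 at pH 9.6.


[A-]/[HA] = 10^(pH - pKa)
= 10^(9.6 - 8.2)
= 25.1189

25.1189


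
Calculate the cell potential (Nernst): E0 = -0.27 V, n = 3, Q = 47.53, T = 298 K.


E = E0 - (RT/nF) * ln(Q)
E = -0.27 - (8.314 * 298 / (3 * 96485)) * ln(47.53)
E = -0.3031 V

-0.3031 V


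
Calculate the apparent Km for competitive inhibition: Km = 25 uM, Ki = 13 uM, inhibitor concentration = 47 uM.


Km_app = Km * (1 + [I]/Ki)
Km_app = 25 * (1 + 47/13)
Km_app = 115.3846 uM

115.3846 uM


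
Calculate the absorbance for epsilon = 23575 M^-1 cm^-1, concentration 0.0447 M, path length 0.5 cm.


A = epsilon * c * l
A = 23575 * 0.0447 * 0.5
A = 526.9013

526.9013


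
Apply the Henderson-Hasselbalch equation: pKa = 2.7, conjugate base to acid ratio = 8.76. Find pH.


pH = pKa + log10([A-]/[HA])
pH = 2.7 + log10(8.76)
pH = 3.6425

3.6425


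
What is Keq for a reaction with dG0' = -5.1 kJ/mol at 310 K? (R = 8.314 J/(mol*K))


Keq = exp(-dG0 * 1000 / (R * T))
Keq = exp(-(-5.1) * 1000 / (8.314 * 310))
Keq = 7.2339

7.2339


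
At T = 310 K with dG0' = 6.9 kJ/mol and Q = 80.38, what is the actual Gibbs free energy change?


dG = dG0' + RT * ln(Q) / 1000
dG = 6.9 + 8.314 * 310 * ln(80.38) / 1000
dG = 18.2062 kJ/mol

18.2062 kJ/mol


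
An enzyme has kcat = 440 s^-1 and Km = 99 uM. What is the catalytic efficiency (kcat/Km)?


Catalytic efficiency = kcat / Km
= 440 / 99
= 4.4444 uM^-1*s^-1

4.4444 uM^-1*s^-1


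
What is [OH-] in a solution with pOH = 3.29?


[OH-] = 10^(-pOH)
[OH-] = 10^(-3.29)
[OH-] = 5.129e-04 M

5.129e-04 M


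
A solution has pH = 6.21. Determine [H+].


[H+] = 10^(-pH)
[H+] = 10^(-6.21)
[H+] = 6.166e-07 M

6.166e-07 M


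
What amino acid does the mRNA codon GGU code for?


Standard genetic code lookup.
Codon GGU -> Gly

Gly


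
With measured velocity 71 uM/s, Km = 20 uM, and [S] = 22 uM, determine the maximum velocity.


Vmax = v * (Km + [S]) / [S]
Vmax = 71 * (20 + 22) / 22
Vmax = 135.5455 uM/s

135.5455 uM/s


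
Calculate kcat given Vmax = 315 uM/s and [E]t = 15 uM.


kcat = Vmax / [E]t
kcat = 315 / 15
kcat = 21.0 s^-1

21.0 s^-1


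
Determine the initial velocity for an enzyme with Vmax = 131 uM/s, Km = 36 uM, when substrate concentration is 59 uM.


v = Vmax * [S] / (Km + [S])
v = 131 * 59 / (36 + 59)
v = 81.3579 uM/s

81.3579 uM/s


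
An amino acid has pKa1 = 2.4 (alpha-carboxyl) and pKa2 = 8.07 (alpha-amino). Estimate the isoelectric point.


pI = (pKa1 + pKa2) / 2
pI = (2.4 + 8.07) / 2
pI = 5.235

5.235


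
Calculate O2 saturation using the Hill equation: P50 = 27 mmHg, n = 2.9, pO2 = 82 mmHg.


Y = pO2^n / (P50^n + pO2^n)
Y = 82^2.9 / (27^2.9 + 82^2.9)
Y = 96.16%

96.16%


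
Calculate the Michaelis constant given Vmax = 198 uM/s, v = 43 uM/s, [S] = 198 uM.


Km = [S] * (Vmax - v) / v
Km = 198 * (198 - 43) / 43
Km = 713.7209 uM

713.7209 uM


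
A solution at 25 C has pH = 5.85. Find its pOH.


pOH = 14 - pH
pOH = 14 - 5.85
pOH = 8.15

8.15
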